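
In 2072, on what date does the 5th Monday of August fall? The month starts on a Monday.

August 2072 begins on a Monday, so the first Monday is August 1.
The 5th Monday is 4 weeks later: 1 + 28 = 29.

2072-08-29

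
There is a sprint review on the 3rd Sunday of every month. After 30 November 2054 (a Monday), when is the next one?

20 December 2054

November 2054 starts on a Sunday; its first Sunday is the 1st, so the 3rd Sunday is the 15th — 15 November 2054.
That is not after 30 November 2054, so look at December 2054.
December 2054 starts on a Tuesday; its first Sunday is the 6th, so the 3rd Sunday is the 20th — 20 December 2054.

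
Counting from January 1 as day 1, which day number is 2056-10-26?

300

Days in months before October: 31 + 29 + 31 + 30 + 31 + 30 + 31 + 31 + 30 = 274.
Plus 26 days into October → day 300.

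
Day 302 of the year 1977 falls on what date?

January has 31 days (302 − 31 = 271 remain).
February has 28 days (271 − 28 = 243 remain).
March has 31 days (243 − 31 = 212 remain).
April has 30 days (212 − 30 = 182 remain).
May has 31 days (182 − 31 = 151 remain).
June has 30 days (151 − 30 = 121 remain).
July has 31 days (121 − 31 = 90 remain).
August has 31 days (90 − 31 = 59 remain).
September has 30 days (59 − 30 = 29 remain).
29 into October → October 29.

1977-10-29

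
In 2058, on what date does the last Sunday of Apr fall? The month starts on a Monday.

Apr 2058 begins on a Monday, so the first Sunday is Apr 7 (6 days later).
Apr 2058 has 30 days. Adding weeks: 7, 14, 21, 28 — the last one ≤ 30 is the 28th.

Apr 28, 2058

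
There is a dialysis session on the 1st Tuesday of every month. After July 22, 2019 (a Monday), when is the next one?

July 2019 starts on a Monday, so its 1st Tuesday is July 2, 2019 (1 day in).
That is not after July 22, 2019, so look at August 2019.
August 2019 starts on a Thursday, so its 1st Tuesday is August 6, 2019 (5 days in).

August 6, 2019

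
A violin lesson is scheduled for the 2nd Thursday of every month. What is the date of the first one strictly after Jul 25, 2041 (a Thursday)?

Aug 8, 2041

Jul 2041 starts on a Monday; its first Thursday is the 4th, so the 2nd Thursday is the 11th — Jul 11, 2041.
That is not after Jul 25, 2041, so look at Aug 2041.
Aug 2041 starts on a Thursday; its first Thursday is the 1st, so the 2nd Thursday is the 8th — Aug 8, 2041.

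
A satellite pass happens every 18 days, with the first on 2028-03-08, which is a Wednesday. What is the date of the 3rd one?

2028-04-13

The 3rd occurrence is 2 intervals after the first: 2 × 18 = 36 days after 2028-03-08.
March has 31 days — 23 days to the end of March leaves 13.
13 days into April → 2028-04-13.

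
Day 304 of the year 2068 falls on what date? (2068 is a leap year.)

Jan has 31 days (304 − 31 = 273 remain).
Feb has 29 days (273 − 29 = 244 remain).
Mar has 31 days (244 − 31 = 213 remain).
Apr has 30 days (213 − 30 = 183 remain).
May has 31 days (183 − 31 = 152 remain).
Jun has 30 days (152 − 30 = 122 remain).
Jul has 31 days (122 − 31 = 91 remain).
Aug has 31 days (91 − 31 = 60 remain).
Sep has 30 days (60 − 30 = 30 remain).
30 into Oct → Oct 30.

Oct 30, 2068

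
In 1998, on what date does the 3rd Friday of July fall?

The first Friday of July 1998 is July 3.
The 3rd Friday is 2 weeks later: 3 + 14 = 17.

July 17, 1998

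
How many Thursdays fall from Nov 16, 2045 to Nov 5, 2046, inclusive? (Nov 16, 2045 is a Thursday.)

51

Nov 16, 2045 is a Thursday; the first Thursday on or after it is Nov 16, 2045.
From Nov 16, 2045 to Nov 5, 2046: 45 + 309 = 354 days (rest of 2045, to Nov 5, 2046 in 2046).
354 ÷ 7 = 50 full weeks with remainder 4, so 50 more Thursdays after the first → 51.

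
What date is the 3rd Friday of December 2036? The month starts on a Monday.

December 2036 begins on a Monday, so the first Friday is December 5 (4 days later).
The 3rd Friday is 2 weeks later: 5 + 14 = 19.

December 19, 2036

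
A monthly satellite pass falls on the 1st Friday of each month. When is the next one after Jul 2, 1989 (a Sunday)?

Jul 1989 starts on a Saturday, so its 1st Friday is Jul 7, 1989 (6 days in).
Jul 7, 1989 is after Jul 2, 1989, so that is the next one.

Jul 7, 1989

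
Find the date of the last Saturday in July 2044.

July 30, 2044

The first Saturday of July 2044 is July 2.
July 2044 has 31 days. Adding weeks: 2, 9, 16, 23, 30 — the last one ≤ 31 is the 30th.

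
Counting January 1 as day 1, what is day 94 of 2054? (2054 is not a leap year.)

Apr 4, 2054

Jan has 31 days (94 − 31 = 63 remain).
Feb has 28 days (63 − 28 = 35 remain).
Mar has 31 days (35 − 31 = 4 remain).
4 into Apr → Apr 4.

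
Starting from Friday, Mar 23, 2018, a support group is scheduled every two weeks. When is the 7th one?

The 7th occurrence is 6 intervals after the first: 6 × 14 = 84 days after Mar 23, 2018.
Mar has 31 days — 8 days to the end of Mar leaves 76.
Apr has 30 days (46 left).
May has 31 days (15 left).
15 days into Jun → Jun 15, 2018.

Jun 15, 2018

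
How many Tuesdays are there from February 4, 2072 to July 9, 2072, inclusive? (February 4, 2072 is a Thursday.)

22

February 4, 2072 is a Thursday; the first Tuesday on or after it is February 9, 2072 (5 days later).
From February 9, 2072 to July 9, 2072: 20 + 31 + 30 + 31 + 30 + 9 = 151 days (rest of February, March, April, May, June, July).
151 ÷ 7 = 21 full weeks with remainder 4, so 21 more Tuesdays after the first → 22.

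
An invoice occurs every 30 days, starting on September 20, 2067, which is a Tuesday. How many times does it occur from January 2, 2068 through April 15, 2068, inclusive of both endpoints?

3

Occurrences land 30·i days after September 20, 2067 for i = 0, 1, 2, …
January 2, 2068 is 104 days after the start; 104 ÷ 30 = 3 remainder 14; since the remainder is 14, round up to i = 4. First occurrence in the window: #5 on January 18, 2068 (4×30 = 120 days in).
April 15, 2068 is 208 days after the start; 208 ÷ 30 = 6 remainder 28. Last occurrence in the window: #7 on March 18, 2068.
Occurrences #5 through #7: 3 in total.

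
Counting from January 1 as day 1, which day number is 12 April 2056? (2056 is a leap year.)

103

Days in months before April: 31 + 29 + 31 = 91.
Plus 12 days into April → day 103.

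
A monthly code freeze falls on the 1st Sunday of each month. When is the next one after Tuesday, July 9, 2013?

August 4, 2013

July 2013 starts on a Monday, so its 1st Sunday is July 7, 2013 (6 days in).
That is not after July 9, 2013, so look at August 2013.
August 2013 starts on a Thursday, so its 1st Sunday is August 4, 2013 (3 days in).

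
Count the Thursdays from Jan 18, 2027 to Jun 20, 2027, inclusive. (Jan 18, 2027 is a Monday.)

22

Jan 18, 2027 is a Monday; the first Thursday on or after it is Jan 21, 2027 (3 days later).
From Jan 21, 2027 to Jun 20, 2027: 10 + 28 + 31 + 30 + 31 + 20 = 150 days (rest of Jan, Feb, Mar, Apr, May, Jun).
150 ÷ 7 = 21 full weeks with remainder 3, so 21 more Thursdays after the first → 22.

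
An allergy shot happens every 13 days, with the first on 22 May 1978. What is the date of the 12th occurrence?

The 12th occurrence is 11 intervals after the first: 11 × 13 = 143 days after 22 May 1978.
May has 31 days — 9 days to the end of May leaves 134.
June has 30 days (104 left).
July has 31 days (73 left).
August has 31 days (42 left).
September has 30 days (12 left).
12 days into October → 12 October 1978.

12 October 1978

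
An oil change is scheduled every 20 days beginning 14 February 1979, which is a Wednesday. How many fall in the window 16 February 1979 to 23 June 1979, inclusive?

6

Occurrences land 20·i days after 14 February 1979 for i = 0, 1, 2, …
16 February 1979 is 2 days after the start; 2 ÷ 20 = 0 remainder 2; since the remainder is 2, round up to i = 1. First occurrence in the window: #2 on 6 March 1979 (1×20 = 20 days in).
23 June 1979 is 129 days after the start; 129 ÷ 20 = 6 remainder 9. Last occurrence in the window: #7 on 14 June 1979.
Occurrences #2 through #7: 6 in total.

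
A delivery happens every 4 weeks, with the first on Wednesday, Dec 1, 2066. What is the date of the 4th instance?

The 4th occurrence is 3 intervals after the first: 3 × 28 = 84 days after Dec 1, 2066.
Dec has 31 days — 30 days to the end of Dec leaves 54.
Jan has 31 days (23 left).
23 days into Feb → Feb 23, 2067.

Feb 23, 2067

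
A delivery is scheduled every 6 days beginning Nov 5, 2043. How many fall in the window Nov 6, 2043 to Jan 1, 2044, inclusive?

9

Occurrences land 6·i days after Nov 5, 2043 for i = 0, 1, 2, …
Nov 6, 2043 is 1 day after the start; 1 ÷ 6 = 0 remainder 1; since the remainder is 1, round up to i = 1. First occurrence in the window: #2 on Nov 11, 2043 (1×6 = 6 days in).
Jan 1, 2044 is 57 days after the start; 57 ÷ 6 = 9 remainder 3. Last occurrence in the window: #10 on Dec 29, 2043.
Occurrences #2 through #10: 9 in total.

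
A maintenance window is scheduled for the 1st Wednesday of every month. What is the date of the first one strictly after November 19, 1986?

November 1986 starts on a Saturday, so its 1st Wednesday is November 5, 1986 (4 days in).
That is not after November 19, 1986, so look at December 1986.
December 1986 starts on a Monday, so its 1st Wednesday is December 3, 1986 (2 days in).

December 3, 1986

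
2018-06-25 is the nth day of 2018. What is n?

Days in months before June: 31 + 28 + 31 + 30 + 31 = 151.
Plus 25 days into June → day 176.

176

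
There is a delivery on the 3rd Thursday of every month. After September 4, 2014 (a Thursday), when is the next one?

September 2014 starts on a Monday; its first Thursday is the 4th, so the 3rd Thursday is the 18th — September 18, 2014.
September 18, 2014 is after September 4, 2014, so that is the next one.

September 18, 2014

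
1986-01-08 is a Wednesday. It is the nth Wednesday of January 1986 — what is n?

2nd

Day 8 falls in week ⌈8/7⌉ of the month.
Days 1–7 hold the 1st Wednesday, 8–14 the 2nd, 15–21 the 3rd, 22–28 the 4th, 29–31 the 5th.
8 is in the range for the 2nd.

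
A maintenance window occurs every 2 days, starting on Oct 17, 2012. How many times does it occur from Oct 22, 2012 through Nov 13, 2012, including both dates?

Occurrences land 2·i days after Oct 17, 2012 for i = 0, 1, 2, …
Oct 22, 2012 is 5 days after the start; 5 ÷ 2 = 2 remainder 1; since the remainder is 1, round up to i = 3. First occurrence in the window: #4 on Oct 23, 2012 (3×2 = 6 days in).
Nov 13, 2012 is 27 days after the start; 27 ÷ 2 = 13 remainder 1. Last occurrence in the window: #14 on Nov 12, 2012.
Occurrences #4 through #14: 11 in total.

11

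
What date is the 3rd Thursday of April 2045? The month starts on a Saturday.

20 April 2045

April 2045 begins on a Saturday, so the first Thursday is April 6 (5 days later).
The 3rd Thursday is 2 weeks later: 6 + 14 = 20.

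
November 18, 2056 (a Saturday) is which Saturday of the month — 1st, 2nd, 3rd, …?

Day 18 falls in week ⌈18/7⌉ of the month.
Days 1–7 hold the 1st Saturday, 8–14 the 2nd, 15–21 the 3rd, 22–28 the 4th, 29–31 the 5th.
18 is in the range for the 3rd.

3rd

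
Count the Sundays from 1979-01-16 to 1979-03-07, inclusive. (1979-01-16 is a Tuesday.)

1979-01-16 is a Tuesday; the first Sunday on or after it is 1979-01-21 (5 days later).
From 1979-01-21 to 1979-03-07: 10 + 28 + 7 = 45 days (rest of January, February, March).
45 ÷ 7 = 6 full weeks with remainder 3, so 6 more Sundays after the first → 7.

7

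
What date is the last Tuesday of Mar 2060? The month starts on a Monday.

Mar 30, 2060

Mar 2060 begins on a Monday, so the first Tuesday is Mar 2 (1 day later).
Mar 2060 has 31 days. Adding weeks: 2, 9, 16, 23, 30 — the last one ≤ 31 is the 30th.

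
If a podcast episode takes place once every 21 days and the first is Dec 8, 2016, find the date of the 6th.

Mar 23, 2017

The 6th occurrence is 5 intervals after the first: 5 × 21 = 105 days after Dec 8, 2016.
Dec has 31 days — 23 days to the end of Dec leaves 82.
Jan has 31 days (51 left).
Feb has 28 days (23 left).
23 days into Mar → Mar 23, 2017.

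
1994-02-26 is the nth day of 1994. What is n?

57

Days in months before February: 31 = 31.
Plus 26 days into February → day 57.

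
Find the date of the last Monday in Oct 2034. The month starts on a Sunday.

Oct 2034 begins on a Sunday, so the first Monday is Oct 2 (1 day later).
Oct 2034 has 31 days. Adding weeks: 2, 9, 16, 23, 30 — the last one ≤ 31 is the 30th.

Oct 30, 2034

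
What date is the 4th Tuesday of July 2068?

July 2068 begins on a Sunday, so the first Tuesday is July 3 (2 days later).
The 4th Tuesday is 3 weeks later: 3 + 21 = 24.

24 July 2068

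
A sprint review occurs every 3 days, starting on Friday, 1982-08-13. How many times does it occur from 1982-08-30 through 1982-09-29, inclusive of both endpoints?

Occurrences land 3·i days after 1982-08-13 for i = 0, 1, 2, …
1982-08-30 is 17 days after the start; 17 ÷ 3 = 5 remainder 2; since the remainder is 2, round up to i = 6. First occurrence in the window: #7 on 1982-08-31 (6×3 = 18 days in).
1982-09-29 is 47 days after the start; 47 ÷ 3 = 15 remainder 2. Last occurrence in the window: #16 on 1982-09-27.
Occurrences #7 through #16: 10 in total.

10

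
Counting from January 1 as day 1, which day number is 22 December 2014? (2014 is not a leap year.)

Days in months before December: 31 + 28 + 31 + 30 + 31 + 30 + 31 + 31 + 30 + 31 + 30 = 334.
Plus 22 days into December → day 356.

356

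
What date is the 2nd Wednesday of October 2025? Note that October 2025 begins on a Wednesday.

October 2025 begins on a Wednesday, so the first Wednesday is October 1.
The 2nd Wednesday is 1 weeks later: 1 + 7 = 8.

October 8, 2025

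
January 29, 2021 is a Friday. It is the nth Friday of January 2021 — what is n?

Day 29 falls in week ⌈29/7⌉ of the month.
Days 1–7 hold the 1st Friday, 8–14 the 2nd, 15–21 the 3rd, 22–28 the 4th, 29–31 the 5th.
29 is in the range for the 5th.

5th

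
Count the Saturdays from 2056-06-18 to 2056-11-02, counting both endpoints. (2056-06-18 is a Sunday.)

2056-06-18 is a Sunday; the first Saturday on or after it is 2056-06-24 (6 days later).
From 2056-06-24 to 2056-11-02: 6 + 31 + 31 + 30 + 31 + 2 = 131 days (rest of June, July, August, September, October, November).
131 ÷ 7 = 18 full weeks with remainder 5, so 18 more Saturdays after the first → 19.

19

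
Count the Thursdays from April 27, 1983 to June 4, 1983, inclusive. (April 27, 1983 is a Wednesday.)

6

April 27, 1983 is a Wednesday; the first Thursday on or after it is April 28, 1983 (1 day later).
From April 28, 1983 to June 4, 1983: 2 + 31 + 4 = 37 days (rest of April, May, June).
37 ÷ 7 = 5 full weeks with remainder 2, so 5 more Thursdays after the first → 6.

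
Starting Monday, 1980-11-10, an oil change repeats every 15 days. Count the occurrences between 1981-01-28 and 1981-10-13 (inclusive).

17

Occurrences land 15·i days after 1980-11-10 for i = 0, 1, 2, …
1981-01-28 is 79 days after the start; 79 ÷ 15 = 5 remainder 4; since the remainder is 4, round up to i = 6. First occurrence in the window: #7 on 1981-02-08 (6×15 = 90 days in).
1981-10-13 is 337 days after the start; 337 ÷ 15 = 22 remainder 7. Last occurrence in the window: #23 on 1981-10-06.
Occurrences #7 through #23: 17 in total.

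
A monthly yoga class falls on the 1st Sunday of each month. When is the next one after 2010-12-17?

2011-01-02

December 2010 starts on a Wednesday, so its 1st Sunday is 2010-12-05 (4 days in).
That is not after 2010-12-17, so look at January 2011.
January 2011 starts on a Saturday, so its 1st Sunday is 2011-01-02 (1 day in).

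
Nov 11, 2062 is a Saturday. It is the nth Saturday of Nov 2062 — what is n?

Day 11 falls in week ⌈11/7⌉ of the month.
Days 1–7 hold the 1st Saturday, 8–14 the 2nd, 15–21 the 3rd, 22–28 the 4th, 29–31 the 5th.
11 is in the range for the 2nd.

2nd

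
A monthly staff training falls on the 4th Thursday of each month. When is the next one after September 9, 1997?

September 1997 starts on a Monday; its first Thursday is the 4th, so the 4th Thursday is the 25th — September 25, 1997.
September 25, 1997 is after September 9, 1997, so that is the next one.

September 25, 1997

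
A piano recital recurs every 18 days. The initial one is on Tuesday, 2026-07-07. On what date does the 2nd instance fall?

2026-07-25

The 2nd occurrence is 1 interval after the first: 1 × 18 = 18 days after 2026-07-07.
18 days later is 2026-07-25.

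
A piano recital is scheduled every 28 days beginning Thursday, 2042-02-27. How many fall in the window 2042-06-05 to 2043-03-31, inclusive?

11

Occurrences land 28·i days after 2042-02-27 for i = 0, 1, 2, …
2042-06-05 is 98 days after the start; 98 ÷ 28 = 3 remainder 14; since the remainder is 14, round up to i = 4. First occurrence in the window: #5 on 2042-06-19 (4×28 = 112 days in).
2043-03-31 is 397 days after the start; 397 ÷ 28 = 14 remainder 5. Last occurrence in the window: #15 on 2043-03-26.
Occurrences #5 through #15: 11 in total.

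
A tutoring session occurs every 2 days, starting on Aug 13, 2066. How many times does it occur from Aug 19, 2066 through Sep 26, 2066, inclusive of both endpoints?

Occurrences land 2·i days after Aug 13, 2066 for i = 0, 1, 2, …
Aug 19, 2066 is 6 days after the start; 6 ÷ 2 = 3 remainder 0. First occurrence in the window: #4 on Aug 19, 2066 (3×2 = 6 days in).
Sep 26, 2066 is 44 days after the start; 44 ÷ 2 = 22 remainder 0. Last occurrence in the window: #23 on Sep 26, 2066.
Occurrences #4 through #23: 20 in total.

20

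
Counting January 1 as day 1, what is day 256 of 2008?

September 12, 2008

January has 31 days (256 − 31 = 225 remain).
February has 29 days (225 − 29 = 196 remain).
March has 31 days (196 − 31 = 165 remain).
April has 30 days (165 − 30 = 135 remain).
May has 31 days (135 − 31 = 104 remain).
June has 30 days (104 − 30 = 74 remain).
July has 31 days (74 − 31 = 43 remain).
August has 31 days (43 − 31 = 12 remain).
12 into September → September 12.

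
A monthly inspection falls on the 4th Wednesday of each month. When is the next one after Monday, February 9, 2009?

February 25, 2009

February 2009 starts on a Sunday; its first Wednesday is the 4th, so the 4th Wednesday is the 25th — February 25, 2009.
February 25, 2009 is after February 9, 2009, so that is the next one.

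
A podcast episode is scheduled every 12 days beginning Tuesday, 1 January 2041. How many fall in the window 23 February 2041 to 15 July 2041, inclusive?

12

Occurrences land 12·i days after 1 January 2041 for i = 0, 1, 2, …
23 February 2041 is 53 days after the start; 53 ÷ 12 = 4 remainder 5; since the remainder is 5, round up to i = 5. First occurrence in the window: #6 on 2 March 2041 (5×12 = 60 days in).
15 July 2041 is 195 days after the start; 195 ÷ 12 = 16 remainder 3. Last occurrence in the window: #17 on 12 July 2041.
Occurrences #6 through #17: 12 in total.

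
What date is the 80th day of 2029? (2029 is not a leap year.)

March 21, 2029

January has 31 days (80 − 31 = 49 remain).
February has 28 days (49 − 28 = 21 remain).
21 into March → March 21.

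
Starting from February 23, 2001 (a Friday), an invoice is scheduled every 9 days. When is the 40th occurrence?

The 40th occurrence is 39 intervals after the first: 39 × 9 = 351 days after February 23, 2001.
February has 28 days — 5 days to the end of February leaves 346.
March has 31 days (315 left).
April has 30 days (285 left).
May has 31 days (254 left).
June has 30 days (224 left).
July has 31 days (193 left).
August has 31 days (162 left).
September has 30 days (132 left).
October has 31 days (101 left).
November has 30 days (71 left).
December has 31 days (40 left).
January has 31 days (9 left).
9 days into February → February 9, 2002.

February 9, 2002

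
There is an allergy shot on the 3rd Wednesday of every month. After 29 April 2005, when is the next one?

April 2005 starts on a Friday; its first Wednesday is the 6th, so the 3rd Wednesday is the 20th — 20 April 2005.
That is not after 29 April 2005, so look at May 2005.
May 2005 starts on a Sunday; its first Wednesday is the 4th, so the 3rd Wednesday is the 18th — 18 May 2005.

18 May 2005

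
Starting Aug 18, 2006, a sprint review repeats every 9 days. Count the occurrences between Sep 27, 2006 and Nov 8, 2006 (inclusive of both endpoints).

Occurrences land 9·i days after Aug 18, 2006 for i = 0, 1, 2, …
Sep 27, 2006 is 40 days after the start; 40 ÷ 9 = 4 remainder 4; since the remainder is 4, round up to i = 5. First occurrence in the window: #6 on Oct 2, 2006 (5×9 = 45 days in).
Nov 8, 2006 is 82 days after the start; 82 ÷ 9 = 9 remainder 1. Last occurrence in the window: #10 on Nov 7, 2006.
Occurrences #6 through #10: 5 in total.

5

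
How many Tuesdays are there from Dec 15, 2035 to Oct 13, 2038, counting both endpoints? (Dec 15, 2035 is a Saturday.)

Dec 15, 2035 is a Saturday; the first Tuesday on or after it is Dec 18, 2035 (3 days later).
From Dec 18, 2035 to Oct 13, 2038: 13 + 366 + 365 + 286 = 1030 days (rest of 2035, 2036, 2037, to Oct 13, 2038 in 2038).
1030 ÷ 7 = 147 full weeks with remainder 1, so 147 more Tuesdays after the first → 148.

148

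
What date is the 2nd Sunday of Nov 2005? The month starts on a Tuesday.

Nov 2005 begins on a Tuesday, so the first Sunday is Nov 6 (5 days later).
The 2nd Sunday is 1 weeks later: 6 + 7 = 13.

Nov 13, 2005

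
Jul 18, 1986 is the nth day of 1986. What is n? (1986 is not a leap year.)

199

Days in months before Jul: 31 + 28 + 31 + 30 + 31 + 30 = 181.
Plus 18 days into Jul → day 199.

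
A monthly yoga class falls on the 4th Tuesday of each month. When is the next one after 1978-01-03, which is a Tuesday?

1978-01-24

January 1978 starts on a Sunday; its first Tuesday is the 3rd, so the 4th Tuesday is the 24th — 1978-01-24.
1978-01-24 is after 1978-01-03, so that is the next one.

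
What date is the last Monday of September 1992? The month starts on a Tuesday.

September 28, 1992

September 1992 begins on a Tuesday, so the first Monday is September 7 (6 days later).
September 1992 has 30 days. Adding weeks: 7, 14, 21, 28 — the last one ≤ 30 is the 28th.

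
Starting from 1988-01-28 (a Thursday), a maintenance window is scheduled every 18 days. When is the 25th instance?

1989-04-04

The 25th occurrence is 24 intervals after the first: 24 × 18 = 432 days after 1988-01-28.
January has 31 days — 3 days to the end of January leaves 429.
From end of January to end of 1988 is 335 days (94 left).
January has 31 days (63 left).
February has 28 days (35 left).
March has 31 days (4 left).
4 days into April → 1989-04-04.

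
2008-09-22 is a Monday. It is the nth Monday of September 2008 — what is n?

4th

Day 22 falls in week ⌈22/7⌉ of the month.
Days 1–7 hold the 1st Monday, 8–14 the 2nd, 15–21 the 3rd, 22–28 the 4th, 29–31 the 5th.
22 is in the range for the 4th.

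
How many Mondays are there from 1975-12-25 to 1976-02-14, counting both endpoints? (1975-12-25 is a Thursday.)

1975-12-25 is a Thursday; the first Monday on or after it is 1975-12-29 (4 days later).
From 1975-12-29 to 1976-02-14: 2 + 31 + 14 = 47 days (rest of December, January, February).
47 ÷ 7 = 6 full weeks with remainder 5, so 6 more Mondays after the first → 7.

7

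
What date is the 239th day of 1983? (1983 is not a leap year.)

January has 31 days (239 − 31 = 208 remain).
February has 28 days (208 − 28 = 180 remain).
March has 31 days (180 − 31 = 149 remain).
April has 30 days (149 − 30 = 119 remain).
May has 31 days (119 − 31 = 88 remain).
June has 30 days (88 − 30 = 58 remain).
July has 31 days (58 − 31 = 27 remain).
27 into August → August 27.

27 August 1983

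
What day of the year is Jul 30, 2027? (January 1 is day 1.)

211

Days in months before Jul: 31 + 28 + 31 + 30 + 31 + 30 = 181.
Plus 30 days into Jul → day 211.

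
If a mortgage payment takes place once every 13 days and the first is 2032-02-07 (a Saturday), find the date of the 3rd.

The 3rd occurrence is 2 intervals after the first: 2 × 13 = 26 days after 2032-02-07.
February has 29 days — 22 days to the end of February leaves 4.
4 days into March → 2032-03-04.

2032-03-04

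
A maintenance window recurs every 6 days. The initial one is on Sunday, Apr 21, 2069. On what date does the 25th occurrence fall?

Sep 12, 2069

The 25th occurrence is 24 intervals after the first: 24 × 6 = 144 days after Apr 21, 2069.
Apr has 30 days — 9 days to the end of Apr leaves 135.
May has 31 days (104 left).
Jun has 30 days (74 left).
Jul has 31 days (43 left).
Aug has 31 days (12 left).
12 days into Sep → Sep 12, 2069.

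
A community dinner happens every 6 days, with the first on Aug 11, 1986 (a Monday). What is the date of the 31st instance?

The 31st occurrence is 30 intervals after the first: 30 × 6 = 180 days after Aug 11, 1986.
Aug has 31 days — 20 days to the end of Aug leaves 160.
Sep has 30 days (130 left).
Oct has 31 days (99 left).
Nov has 30 days (69 left).
Dec has 31 days (38 left).
Jan has 31 days (7 left).
7 days into Feb → Feb 7, 1987.

Feb 7, 1987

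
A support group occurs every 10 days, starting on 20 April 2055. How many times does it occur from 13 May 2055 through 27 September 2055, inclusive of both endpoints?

14

Occurrences land 10·i days after 20 April 2055 for i = 0, 1, 2, …
13 May 2055 is 23 days after the start; 23 ÷ 10 = 2 remainder 3; since the remainder is 3, round up to i = 3. First occurrence in the window: #4 on 20 May 2055 (3×10 = 30 days in).
27 September 2055 is 160 days after the start; 160 ÷ 10 = 16 remainder 0. Last occurrence in the window: #17 on 27 September 2055.
Occurrences #4 through #17: 14 in total.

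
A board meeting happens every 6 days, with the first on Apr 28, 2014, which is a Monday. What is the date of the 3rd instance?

May 10, 2014

The 3rd occurrence is 2 intervals after the first: 2 × 6 = 12 days after Apr 28, 2014.
Apr has 30 days — 2 days to the end of Apr leaves 10.
10 days into May → May 10, 2014.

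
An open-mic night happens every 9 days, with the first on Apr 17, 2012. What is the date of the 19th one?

Sep 26, 2012

The 19th occurrence is 18 intervals after the first: 18 × 9 = 162 days after Apr 17, 2012.
Apr has 30 days — 13 days to the end of Apr leaves 149.
May has 31 days (118 left).
Jun has 30 days (88 left).
Jul has 31 days (57 left).
Aug has 31 days (26 left).
26 days into Sep → Sep 26, 2012.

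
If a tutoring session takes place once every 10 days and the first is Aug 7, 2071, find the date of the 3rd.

Aug 27, 2071

The 3rd occurrence is 2 intervals after the first: 2 × 10 = 20 days after Aug 7, 2071.
20 days later is Aug 27, 2071.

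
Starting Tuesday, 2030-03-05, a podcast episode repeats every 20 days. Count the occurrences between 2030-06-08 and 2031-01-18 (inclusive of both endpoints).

Occurrences land 20·i days after 2030-03-05 for i = 0, 1, 2, …
2030-06-08 is 95 days after the start; 95 ÷ 20 = 4 remainder 15; since the remainder is 15, round up to i = 5. First occurrence in the window: #6 on 2030-06-13 (5×20 = 100 days in).
2031-01-18 is 319 days after the start; 319 ÷ 20 = 15 remainder 19. Last occurrence in the window: #16 on 2030-12-30.
Occurrences #6 through #16: 11 in total.

11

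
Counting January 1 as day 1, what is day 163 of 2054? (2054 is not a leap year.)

January has 31 days (163 − 31 = 132 remain).
February has 28 days (132 − 28 = 104 remain).
March has 31 days (104 − 31 = 73 remain).
April has 30 days (73 − 30 = 43 remain).
May has 31 days (43 − 31 = 12 remain).
12 into June → June 12.

June 12, 2054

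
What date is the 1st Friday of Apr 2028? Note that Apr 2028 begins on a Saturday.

Apr 2028 begins on a Saturday, so the first Friday is Apr 7 (6 days later).

Apr 7, 2028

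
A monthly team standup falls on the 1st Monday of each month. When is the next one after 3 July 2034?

7 August 2034

July 2034 starts on a Saturday, so its 1st Monday is 3 July 2034 (2 days in).
That is not after 3 July 2034, so look at August 2034.
August 2034 starts on a Tuesday, so its 1st Monday is 7 August 2034 (6 days in).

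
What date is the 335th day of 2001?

2001-12-01

January has 31 days (335 − 31 = 304 remain).
February has 28 days (304 − 28 = 276 remain).
March has 31 days (276 − 31 = 245 remain).
April has 30 days (245 − 30 = 215 remain).
May has 31 days (215 − 31 = 184 remain).
June has 30 days (184 − 30 = 154 remain).
July has 31 days (154 − 31 = 123 remain).
August has 31 days (123 − 31 = 92 remain).
September has 30 days (92 − 30 = 62 remain).
October has 31 days (62 − 31 = 31 remain).
November has 30 days (31 − 30 = 1 remain).
1 into December → December 1.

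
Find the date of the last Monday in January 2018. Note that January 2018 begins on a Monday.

January 2018 begins on a Monday, so the first Monday is January 1.
January 2018 has 31 days. Adding weeks: 1, 8, 15, 22, 29 — the last one ≤ 31 is the 29th.

January 29, 2018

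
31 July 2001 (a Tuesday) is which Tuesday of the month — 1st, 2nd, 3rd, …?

Day 31 falls in week ⌈31/7⌉ of the month.
Days 1–7 hold the 1st Tuesday, 8–14 the 2nd, 15–21 the 3rd, 22–28 the 4th, 29–31 the 5th.
31 is in the range for the 5th.

5th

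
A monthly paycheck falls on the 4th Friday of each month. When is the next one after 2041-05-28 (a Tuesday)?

May 2041 starts on a Wednesday; its first Friday is the 3rd, so the 4th Friday is the 24th — 2041-05-24.
That is not after 2041-05-28, so look at June 2041.
June 2041 starts on a Saturday; its first Friday is the 7th, so the 4th Friday is the 28th — 2041-06-28.

2041-06-28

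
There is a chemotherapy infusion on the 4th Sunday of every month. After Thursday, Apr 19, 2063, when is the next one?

Apr 2063 starts on a Sunday; its first Sunday is the 1st, so the 4th Sunday is the 22nd — Apr 22, 2063.
Apr 22, 2063 is after Apr 19, 2063, so that is the next one.

Apr 22, 2063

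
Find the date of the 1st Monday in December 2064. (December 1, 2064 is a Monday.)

December 2064 begins on a Monday, so the first Monday is December 1.

December 1, 2064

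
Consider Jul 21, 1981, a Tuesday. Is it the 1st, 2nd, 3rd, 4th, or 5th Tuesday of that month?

3rd

Day 21 falls in week ⌈21/7⌉ of the month.
Days 1–7 hold the 1st Tuesday, 8–14 the 2nd, 15–21 the 3rd, 22–28 the 4th, 29–31 the 5th.
21 is in the range for the 3rd.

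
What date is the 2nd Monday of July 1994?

1994-07-11

The first Monday of July 1994 is July 4.
The 2nd Monday is 1 weeks later: 4 + 7 = 11.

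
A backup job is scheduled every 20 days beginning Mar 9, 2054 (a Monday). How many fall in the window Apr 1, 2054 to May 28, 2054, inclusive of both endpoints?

Occurrences land 20·i days after Mar 9, 2054 for i = 0, 1, 2, …
Apr 1, 2054 is 23 days after the start; 23 ÷ 20 = 1 remainder 3; since the remainder is 3, round up to i = 2. First occurrence in the window: #3 on Apr 18, 2054 (2×20 = 40 days in).
May 28, 2054 is 80 days after the start; 80 ÷ 20 = 4 remainder 0. Last occurrence in the window: #5 on May 28, 2054.
Occurrences #3 through #5: 3 in total.

3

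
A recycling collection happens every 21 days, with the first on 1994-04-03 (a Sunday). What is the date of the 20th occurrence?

1995-05-07

The 20th occurrence is 19 intervals after the first: 19 × 21 = 399 days after 1994-04-03.
April has 30 days — 27 days to the end of April leaves 372.
May has 31 days (341 left).
June has 30 days (311 left).
July has 31 days (280 left).
August has 31 days (249 left).
September has 30 days (219 left).
October has 31 days (188 left).
November has 30 days (158 left).
December has 31 days (127 left).
January has 31 days (96 left).
February has 28 days (68 left).
March has 31 days (37 left).
April has 30 days (7 left).
7 days into May → 1995-05-07.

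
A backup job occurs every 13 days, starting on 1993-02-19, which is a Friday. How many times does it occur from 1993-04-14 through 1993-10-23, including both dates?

14

Occurrences land 13·i days after 1993-02-19 for i = 0, 1, 2, …
1993-04-14 is 54 days after the start; 54 ÷ 13 = 4 remainder 2; since the remainder is 2, round up to i = 5. First occurrence in the window: #6 on 1993-04-25 (5×13 = 65 days in).
1993-10-23 is 246 days after the start; 246 ÷ 13 = 18 remainder 12. Last occurrence in the window: #19 on 1993-10-11.
Occurrences #6 through #19: 14 in total.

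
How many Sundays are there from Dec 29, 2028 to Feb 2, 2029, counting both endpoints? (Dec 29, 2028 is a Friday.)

5

Dec 29, 2028 is a Friday; the first Sunday on or after it is Dec 31, 2028 (2 days later).
From Dec 31, 2028 to Feb 2, 2029: 0 + 31 + 2 = 33 days (rest of Dec, Jan, Feb).
33 ÷ 7 = 4 full weeks with remainder 5, so 4 more Sundays after the first → 5.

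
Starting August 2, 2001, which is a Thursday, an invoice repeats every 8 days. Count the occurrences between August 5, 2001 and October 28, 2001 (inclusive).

Occurrences land 8·i days after August 2, 2001 for i = 0, 1, 2, …
August 5, 2001 is 3 days after the start; 3 ÷ 8 = 0 remainder 3; since the remainder is 3, round up to i = 1. First occurrence in the window: #2 on August 10, 2001 (1×8 = 8 days in).
October 28, 2001 is 87 days after the start; 87 ÷ 8 = 10 remainder 7. Last occurrence in the window: #11 on October 21, 2001.
Occurrences #2 through #11: 10 in total.

10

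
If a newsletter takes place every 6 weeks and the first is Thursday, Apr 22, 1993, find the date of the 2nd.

Jun 3, 1993

The 2nd occurrence is 1 interval after the first: 1 × 42 = 42 days after Apr 22, 1993.
Apr has 30 days — 8 days to the end of Apr leaves 34.
May has 31 days (3 left).
3 days into Jun → Jun 3, 1993.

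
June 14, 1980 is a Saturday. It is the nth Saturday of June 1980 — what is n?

Day 14 falls in week ⌈14/7⌉ of the month.
Days 1–7 hold the 1st Saturday, 8–14 the 2nd, 15–21 the 3rd, 22–28 the 4th, 29–31 the 5th.
14 is in the range for the 2nd.

2nd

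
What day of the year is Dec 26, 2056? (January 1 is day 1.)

361

Days in months before Dec: 31 + 29 + 31 + 30 + 31 + 30 + 31 + 31 + 30 + 31 + 30 = 335.
Plus 26 days into Dec → day 361.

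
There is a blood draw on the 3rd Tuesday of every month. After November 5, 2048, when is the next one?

November 17, 2048

November 2048 starts on a Sunday; its first Tuesday is the 3rd, so the 3rd Tuesday is the 17th — November 17, 2048.
November 17, 2048 is after November 5, 2048, so that is the next one.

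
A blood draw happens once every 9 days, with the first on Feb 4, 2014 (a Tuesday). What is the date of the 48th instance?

Apr 3, 2015

The 48th occurrence is 47 intervals after the first: 47 × 9 = 423 days after Feb 4, 2014.
Feb has 28 days — 24 days to the end of Feb leaves 399.
Mar has 31 days (368 left).
Apr has 30 days (338 left).
May has 31 days (307 left).
Jun has 30 days (277 left).
Jul has 31 days (246 left).
Aug has 31 days (215 left).
Sep has 30 days (185 left).
Oct has 31 days (154 left).
Nov has 30 days (124 left).
Dec has 31 days (93 left).
Jan has 31 days (62 left).
Feb has 28 days (34 left).
Mar has 31 days (3 left).
3 days into Apr → Apr 3, 2015.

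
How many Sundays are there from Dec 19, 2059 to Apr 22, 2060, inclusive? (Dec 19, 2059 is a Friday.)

18

Dec 19, 2059 is a Friday; the first Sunday on or after it is Dec 21, 2059 (2 days later).
From Dec 21, 2059 to Apr 22, 2060: 10 + 31 + 29 + 31 + 22 = 123 days (rest of Dec, Jan, Feb, Mar, Apr).
123 ÷ 7 = 17 full weeks with remainder 4, so 17 more Sundays after the first → 18.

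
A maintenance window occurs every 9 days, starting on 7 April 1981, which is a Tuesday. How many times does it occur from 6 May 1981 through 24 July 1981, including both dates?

Occurrences land 9·i days after 7 April 1981 for i = 0, 1, 2, …
6 May 1981 is 29 days after the start; 29 ÷ 9 = 3 remainder 2; since the remainder is 2, round up to i = 4. First occurrence in the window: #5 on 13 May 1981 (4×9 = 36 days in).
24 July 1981 is 108 days after the start; 108 ÷ 9 = 12 remainder 0. Last occurrence in the window: #13 on 24 July 1981.
Occurrences #5 through #13: 9 in total.

9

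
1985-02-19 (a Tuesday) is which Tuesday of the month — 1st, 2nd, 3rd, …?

Day 19 falls in week ⌈19/7⌉ of the month.
Days 1–7 hold the 1st Tuesday, 8–14 the 2nd, 15–21 the 3rd, 22–28 the 4th, 29–31 the 5th.
19 is in the range for the 3rd.

3rd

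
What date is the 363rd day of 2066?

2066-12-29

January has 31 days (363 − 31 = 332 remain).
February has 28 days (332 − 28 = 304 remain).
March has 31 days (304 − 31 = 273 remain).
April has 30 days (273 − 30 = 243 remain).
May has 31 days (243 − 31 = 212 remain).
June has 30 days (212 − 30 = 182 remain).
July has 31 days (182 − 31 = 151 remain).
August has 31 days (151 − 31 = 120 remain).
September has 30 days (120 − 30 = 90 remain).
October has 31 days (90 − 31 = 59 remain).
November has 30 days (59 − 30 = 29 remain).
29 into December → December 29.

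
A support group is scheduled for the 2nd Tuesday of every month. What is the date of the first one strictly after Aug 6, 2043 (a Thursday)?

Aug 11, 2043

Aug 2043 starts on a Saturday; its first Tuesday is the 4th, so the 2nd Tuesday is the 11th — Aug 11, 2043.
Aug 11, 2043 is after Aug 6, 2043, so that is the next one.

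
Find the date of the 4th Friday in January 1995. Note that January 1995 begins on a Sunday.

27 January 1995

January 1995 begins on a Sunday, so the first Friday is January 6 (5 days later).
The 4th Friday is 3 weeks later: 6 + 21 = 27.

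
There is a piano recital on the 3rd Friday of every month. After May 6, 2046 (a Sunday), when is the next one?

May 18, 2046

May 2046 starts on a Tuesday; its first Friday is the 4th, so the 3rd Friday is the 18th — May 18, 2046.
May 18, 2046 is after May 6, 2046, so that is the next one.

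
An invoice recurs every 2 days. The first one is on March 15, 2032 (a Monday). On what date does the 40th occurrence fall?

June 1, 2032

The 40th occurrence is 39 intervals after the first: 39 × 2 = 78 days after March 15, 2032.
March has 31 days — 16 days to the end of March leaves 62.
April has 30 days (32 left).
May has 31 days (1 left).
1 day into June → June 1, 2032.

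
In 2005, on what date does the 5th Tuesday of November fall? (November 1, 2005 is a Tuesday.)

29 November 2005

November 2005 begins on a Tuesday, so the first Tuesday is November 1.
The 5th Tuesday is 4 weeks later: 1 + 28 = 29.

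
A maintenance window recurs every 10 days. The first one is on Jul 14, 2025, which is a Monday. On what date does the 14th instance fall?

Nov 21, 2025

The 14th occurrence is 13 intervals after the first: 13 × 10 = 130 days after Jul 14, 2025.
Jul has 31 days — 17 days to the end of Jul leaves 113.
Aug has 31 days (82 left).
Sep has 30 days (52 left).
Oct has 31 days (21 left).
21 days into Nov → Nov 21, 2025.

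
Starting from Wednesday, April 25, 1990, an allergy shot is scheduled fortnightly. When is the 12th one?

The 12th occurrence is 11 intervals after the first: 11 × 14 = 154 days after April 25, 1990.
April has 30 days — 5 days to the end of April leaves 149.
May has 31 days (118 left).
June has 30 days (88 left).
July has 31 days (57 left).
August has 31 days (26 left).
26 days into September → September 26, 1990.

September 26, 1990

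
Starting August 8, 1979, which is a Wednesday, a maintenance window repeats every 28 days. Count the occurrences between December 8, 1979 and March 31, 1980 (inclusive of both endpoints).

4

Occurrences land 28·i days after August 8, 1979 for i = 0, 1, 2, …
December 8, 1979 is 122 days after the start; 122 ÷ 28 = 4 remainder 10; since the remainder is 10, round up to i = 5. First occurrence in the window: #6 on December 26, 1979 (5×28 = 140 days in).
March 31, 1980 is 236 days after the start; 236 ÷ 28 = 8 remainder 12. Last occurrence in the window: #9 on March 19, 1980.
Occurrences #6 through #9: 4 in total.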